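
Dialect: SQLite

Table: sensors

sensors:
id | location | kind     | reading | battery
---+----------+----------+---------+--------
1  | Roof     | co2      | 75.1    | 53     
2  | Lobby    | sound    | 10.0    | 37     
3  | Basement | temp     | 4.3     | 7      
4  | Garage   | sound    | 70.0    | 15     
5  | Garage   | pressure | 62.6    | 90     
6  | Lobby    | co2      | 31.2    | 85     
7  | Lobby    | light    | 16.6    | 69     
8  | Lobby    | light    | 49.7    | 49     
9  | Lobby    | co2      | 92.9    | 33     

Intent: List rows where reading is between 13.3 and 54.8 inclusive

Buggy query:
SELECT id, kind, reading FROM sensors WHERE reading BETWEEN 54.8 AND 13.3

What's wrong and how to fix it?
Bug: The bounds are reversed; BETWEEN a AND b requires a <= b to match anything

Fix: Write BETWEEN 13.3 AND 54.8

Corrected query:
SELECT id, kind, reading FROM sensors WHERE reading BETWEEN 13.3 AND 54.8

Result:
id | kind  | reading
---+-------+--------
6  | co2   | 31.2   
7  | light | 16.6   
8  | light | 49.7   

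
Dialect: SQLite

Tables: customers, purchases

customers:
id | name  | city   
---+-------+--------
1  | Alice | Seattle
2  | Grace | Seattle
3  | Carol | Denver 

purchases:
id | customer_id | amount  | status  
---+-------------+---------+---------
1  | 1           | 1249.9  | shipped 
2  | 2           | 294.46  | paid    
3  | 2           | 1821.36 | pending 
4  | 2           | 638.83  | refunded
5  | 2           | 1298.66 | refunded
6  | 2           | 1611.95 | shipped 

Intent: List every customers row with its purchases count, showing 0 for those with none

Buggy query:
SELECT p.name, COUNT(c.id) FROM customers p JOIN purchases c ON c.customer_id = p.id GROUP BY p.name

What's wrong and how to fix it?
Bug: An inner join excludes parents with zero children

Fix: Use LEFT JOIN so parents without children still appear (COUNT(c.id) gives 0)

Corrected query:
SELECT p.name, COUNT(c.id) FROM customers p LEFT JOIN purchases c ON c.customer_id = p.id GROUP BY p.name

Result:
name  | COUNT(c.id)
------+------------
Alice | 1          
Carol | 0          
Grace | 5          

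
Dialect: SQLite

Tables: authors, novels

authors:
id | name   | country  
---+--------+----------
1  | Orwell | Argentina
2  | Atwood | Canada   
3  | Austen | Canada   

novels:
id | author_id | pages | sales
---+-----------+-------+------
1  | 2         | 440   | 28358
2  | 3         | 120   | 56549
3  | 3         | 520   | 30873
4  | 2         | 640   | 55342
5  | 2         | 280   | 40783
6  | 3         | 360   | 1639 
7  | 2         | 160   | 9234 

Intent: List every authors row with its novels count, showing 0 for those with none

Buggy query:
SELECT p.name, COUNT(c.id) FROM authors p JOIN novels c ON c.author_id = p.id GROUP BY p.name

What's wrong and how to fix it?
Bug: An inner join excludes parents with zero children

Fix: Switch to LEFT JOIN to retain unmatched parent rows

Corrected query:
SELECT p.name, COUNT(c.id) FROM authors p LEFT JOIN novels c ON c.author_id = p.id GROUP BY p.name

Result:
name   | COUNT(c.id)
-------+------------
Atwood | 4          
Austen | 3          
Orwell | 0          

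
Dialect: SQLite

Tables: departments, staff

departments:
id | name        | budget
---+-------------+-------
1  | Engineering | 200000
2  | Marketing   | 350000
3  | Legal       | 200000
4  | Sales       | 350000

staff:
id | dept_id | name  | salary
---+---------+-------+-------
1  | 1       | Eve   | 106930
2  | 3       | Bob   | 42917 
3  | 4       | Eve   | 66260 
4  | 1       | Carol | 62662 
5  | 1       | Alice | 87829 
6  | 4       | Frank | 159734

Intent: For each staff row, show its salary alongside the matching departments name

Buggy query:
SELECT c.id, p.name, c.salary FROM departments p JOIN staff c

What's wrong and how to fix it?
Bug: JOIN with no ON clause produces a cartesian product; every staff row pairs with every departments row

Fix: Add ON c.dept_id = p.id to the JOIN

Corrected query:
SELECT c.id, p.name, c.salary FROM departments p JOIN staff c ON c.dept_id = p.id

Result:
id | name        | salary
---+-------------+-------
1  | Engineering | 106930
2  | Legal       | 42917 
3  | Sales       | 66260 
4  | Engineering | 62662 
5  | Engineering | 87829 
6  | Sales       | 159734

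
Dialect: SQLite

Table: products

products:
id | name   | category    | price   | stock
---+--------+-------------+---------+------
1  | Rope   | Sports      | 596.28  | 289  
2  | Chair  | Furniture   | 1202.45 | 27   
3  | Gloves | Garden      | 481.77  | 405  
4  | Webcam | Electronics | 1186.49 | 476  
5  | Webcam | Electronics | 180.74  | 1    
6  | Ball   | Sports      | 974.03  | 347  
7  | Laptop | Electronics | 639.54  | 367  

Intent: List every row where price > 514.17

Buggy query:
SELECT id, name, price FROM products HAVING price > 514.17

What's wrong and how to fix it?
Bug: This is a non-aggregate query (no GROUP BY, no aggregates), so in SQLite the HAVING clause is invalid here; a row-level condition belongs in WHERE

Fix: Replace HAVING with WHERE since the condition applies to individual rows

Corrected query:
SELECT id, name, price FROM products WHERE price > 514.17

Result:
id | name   | price  
---+--------+--------
1  | Rope   | 596.28 
2  | Chair  | 1202.45
4  | Webcam | 1186.49
6  | Ball   | 974.03 
7  | Laptop | 639.54 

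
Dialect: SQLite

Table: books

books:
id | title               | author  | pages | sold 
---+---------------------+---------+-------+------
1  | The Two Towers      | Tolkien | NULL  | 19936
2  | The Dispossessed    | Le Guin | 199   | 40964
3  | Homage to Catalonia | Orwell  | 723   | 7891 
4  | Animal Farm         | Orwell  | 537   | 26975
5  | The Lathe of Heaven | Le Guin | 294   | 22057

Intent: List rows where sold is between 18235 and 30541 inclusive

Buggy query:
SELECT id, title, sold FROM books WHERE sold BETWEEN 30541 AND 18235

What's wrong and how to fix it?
Bug: BETWEEN expects the lower bound first; with 30541 AND 18235 the range is empty

Fix: Swap the bounds so the smaller value comes first

Corrected query:
SELECT id, title, sold FROM books WHERE sold BETWEEN 18235 AND 30541

Result:
id | title               | sold 
---+---------------------+------
1  | The Two Towers      | 19936
4  | Animal Farm         | 26975
5  | The Lathe of Heaven | 22057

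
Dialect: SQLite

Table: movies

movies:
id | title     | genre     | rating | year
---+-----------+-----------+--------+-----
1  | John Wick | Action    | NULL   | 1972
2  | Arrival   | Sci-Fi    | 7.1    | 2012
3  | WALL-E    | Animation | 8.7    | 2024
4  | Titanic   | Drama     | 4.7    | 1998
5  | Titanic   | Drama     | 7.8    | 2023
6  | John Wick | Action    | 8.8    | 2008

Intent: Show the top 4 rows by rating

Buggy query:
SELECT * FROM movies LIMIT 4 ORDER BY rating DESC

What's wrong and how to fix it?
Bug: LIMIT must come after ORDER BY

Fix: Sort with ORDER BY, then apply LIMIT

Corrected query:
SELECT * FROM movies ORDER BY rating DESC LIMIT 4

Result:
id | title     | genre     | rating | year
---+-----------+-----------+--------+-----
6  | John Wick | Action    | 8.8    | 2008
3  | WALL-E    | Animation | 8.7    | 2024
5  | Titanic   | Drama     | 7.8    | 2023
2  | Arrival   | Sci-Fi    | 7.1    | 2012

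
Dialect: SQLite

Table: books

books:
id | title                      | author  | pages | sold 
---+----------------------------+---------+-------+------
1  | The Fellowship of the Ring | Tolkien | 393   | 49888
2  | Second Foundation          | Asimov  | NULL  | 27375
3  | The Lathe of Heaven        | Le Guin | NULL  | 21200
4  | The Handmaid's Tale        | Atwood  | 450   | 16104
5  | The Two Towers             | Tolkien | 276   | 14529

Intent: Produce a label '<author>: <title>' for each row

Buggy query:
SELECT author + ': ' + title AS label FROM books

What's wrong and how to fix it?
Bug: '+' is numeric addition; on text columns SQLite converts them to 0 instead of concatenating

Fix: Use the || operator for string concatenation

Corrected query:
SELECT author || ': ' || title AS label FROM books

Result:
label                              
-----------------------------------
Tolkien: The Fellowship of the Ring
Asimov: Second Foundation          
Le Guin: The Lathe of Heaven       
Atwood: The Handmaid's Tale        
Tolkien: The Two Towers            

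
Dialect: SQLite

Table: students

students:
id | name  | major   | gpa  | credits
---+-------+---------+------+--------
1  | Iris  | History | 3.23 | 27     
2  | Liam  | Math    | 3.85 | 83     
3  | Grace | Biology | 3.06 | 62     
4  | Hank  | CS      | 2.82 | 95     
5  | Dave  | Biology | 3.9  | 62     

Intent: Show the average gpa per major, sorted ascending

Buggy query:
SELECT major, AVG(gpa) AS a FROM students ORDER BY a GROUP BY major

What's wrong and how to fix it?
Bug: GROUP BY must precede ORDER BY

Fix: Move ORDER BY to the end, after GROUP BY

Corrected query:
SELECT major, AVG(gpa) AS a FROM students GROUP BY major ORDER BY a

Result:
major   | a   
--------+-----
CS      | 2.82
History | 3.23
Biology | 3.48
Math    | 3.85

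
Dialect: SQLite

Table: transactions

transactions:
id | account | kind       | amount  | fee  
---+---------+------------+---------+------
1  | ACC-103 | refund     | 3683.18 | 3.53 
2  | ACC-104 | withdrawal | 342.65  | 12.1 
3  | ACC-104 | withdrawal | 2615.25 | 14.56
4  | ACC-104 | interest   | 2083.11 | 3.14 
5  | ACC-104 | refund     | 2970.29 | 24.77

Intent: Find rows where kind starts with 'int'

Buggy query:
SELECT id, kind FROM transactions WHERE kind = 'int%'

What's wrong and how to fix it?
Bug: Wildcards only work with LIKE; '=' treats '%' as a literal character

Fix: Use LIKE for wildcard pattern matching

Corrected query:
SELECT id, kind FROM transactions WHERE kind LIKE 'int%'

Result:
id | kind    
---+---------
4  | interest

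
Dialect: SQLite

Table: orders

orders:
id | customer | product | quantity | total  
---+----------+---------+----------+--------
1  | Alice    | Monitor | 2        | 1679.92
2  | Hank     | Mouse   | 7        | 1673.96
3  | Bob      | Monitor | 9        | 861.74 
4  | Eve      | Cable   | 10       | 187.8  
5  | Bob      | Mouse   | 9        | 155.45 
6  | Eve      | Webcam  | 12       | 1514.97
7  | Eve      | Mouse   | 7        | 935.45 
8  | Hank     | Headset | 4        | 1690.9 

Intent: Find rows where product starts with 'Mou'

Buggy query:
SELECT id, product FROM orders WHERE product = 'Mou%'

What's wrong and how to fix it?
Bug: '=' compares the literal string including the % character; pattern matching needs LIKE

Fix: Replace '=' with LIKE so 'Mou%' is treated as a pattern

Corrected query:
SELECT id, product FROM orders WHERE product LIKE 'Mou%'

Result:
id | product
---+--------
2  | Mouse  
5  | Mouse  
7  | Mouse  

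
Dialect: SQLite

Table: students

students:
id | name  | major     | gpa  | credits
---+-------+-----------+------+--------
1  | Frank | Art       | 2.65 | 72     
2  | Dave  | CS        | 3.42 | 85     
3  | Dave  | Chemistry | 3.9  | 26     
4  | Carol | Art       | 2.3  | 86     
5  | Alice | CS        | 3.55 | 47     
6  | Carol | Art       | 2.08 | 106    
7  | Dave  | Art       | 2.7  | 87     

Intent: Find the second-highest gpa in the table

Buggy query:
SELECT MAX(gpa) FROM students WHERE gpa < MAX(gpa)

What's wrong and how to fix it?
Bug: The inner MAX is an aggregate inside WHERE, which is not allowed

Fix: Compute the overall MAX in a subquery, then take MAX of rows below it

Corrected query:
SELECT MAX(gpa) FROM students WHERE gpa < (SELECT MAX(gpa) FROM students)

Result:
MAX(gpa)
--------
3.55    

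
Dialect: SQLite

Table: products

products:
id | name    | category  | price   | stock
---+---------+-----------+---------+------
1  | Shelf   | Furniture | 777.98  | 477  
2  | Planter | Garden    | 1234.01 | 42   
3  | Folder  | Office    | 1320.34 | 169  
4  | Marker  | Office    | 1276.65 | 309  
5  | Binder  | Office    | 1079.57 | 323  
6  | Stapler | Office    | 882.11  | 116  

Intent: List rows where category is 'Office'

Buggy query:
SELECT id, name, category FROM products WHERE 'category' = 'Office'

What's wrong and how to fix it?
Bug: 'category' in single quotes is a string literal, not the column; the comparison is literal-vs-literal and never true

Fix: Reference the column as category without single quotes

Corrected query:
SELECT id, name, category FROM products WHERE category = 'Office'

Result:
id | name    | category
---+---------+---------
3  | Folder  | Office  
4  | Marker  | Office  
5  | Binder  | Office  
6  | Stapler | Office  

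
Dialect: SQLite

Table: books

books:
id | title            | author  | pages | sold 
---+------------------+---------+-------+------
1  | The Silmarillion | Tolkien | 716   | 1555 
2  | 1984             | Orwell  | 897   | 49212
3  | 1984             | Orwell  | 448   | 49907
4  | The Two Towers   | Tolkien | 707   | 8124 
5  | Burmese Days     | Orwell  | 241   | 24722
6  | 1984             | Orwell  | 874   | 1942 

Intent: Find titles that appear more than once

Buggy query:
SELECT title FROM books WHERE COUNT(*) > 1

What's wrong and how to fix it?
Bug: WHERE can't reference COUNT(*); aggregates are computed after WHERE

Fix: Group first, then use HAVING for the count condition

Corrected query:
SELECT title FROM books GROUP BY title HAVING COUNT(*) > 1

Result:
title
-----
1984 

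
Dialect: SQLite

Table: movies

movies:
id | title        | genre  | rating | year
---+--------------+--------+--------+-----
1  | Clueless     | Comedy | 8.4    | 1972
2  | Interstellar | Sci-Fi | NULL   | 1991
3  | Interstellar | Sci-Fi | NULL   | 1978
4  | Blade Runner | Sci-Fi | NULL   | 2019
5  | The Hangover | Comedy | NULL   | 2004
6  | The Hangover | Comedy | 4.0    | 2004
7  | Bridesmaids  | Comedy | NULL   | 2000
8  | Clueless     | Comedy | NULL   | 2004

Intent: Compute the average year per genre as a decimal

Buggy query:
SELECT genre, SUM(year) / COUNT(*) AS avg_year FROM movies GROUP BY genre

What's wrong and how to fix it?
Bug: Both operands are integers, so '/' performs integer division and truncates

Fix: Cast one side to REAL so the division keeps the fractional part

Corrected query:
SELECT genre, SUM(year) * 1.0 / COUNT(*) AS avg_year FROM movies GROUP BY genre

Result:
genre  | avg_year
-------+---------
Comedy | 1996.8  
Sci-Fi | 1996    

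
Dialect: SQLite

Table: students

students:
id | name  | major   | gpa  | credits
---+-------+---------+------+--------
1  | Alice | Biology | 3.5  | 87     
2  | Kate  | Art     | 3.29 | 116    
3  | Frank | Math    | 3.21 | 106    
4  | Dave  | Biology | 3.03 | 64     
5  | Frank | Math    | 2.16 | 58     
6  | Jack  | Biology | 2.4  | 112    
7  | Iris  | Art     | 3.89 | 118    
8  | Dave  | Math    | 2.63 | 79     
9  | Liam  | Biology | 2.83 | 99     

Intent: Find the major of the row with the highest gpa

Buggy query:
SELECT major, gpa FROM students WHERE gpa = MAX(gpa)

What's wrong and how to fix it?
Bug: WHERE is evaluated per row; an aggregate over the whole table isn't defined there

Fix: Use a subquery: WHERE gpa = (SELECT MAX(gpa) FROM students)

Corrected query:
SELECT major, gpa FROM students WHERE gpa = (SELECT MAX(gpa) FROM students)

Result:
major | gpa 
------+-----
Art   | 3.89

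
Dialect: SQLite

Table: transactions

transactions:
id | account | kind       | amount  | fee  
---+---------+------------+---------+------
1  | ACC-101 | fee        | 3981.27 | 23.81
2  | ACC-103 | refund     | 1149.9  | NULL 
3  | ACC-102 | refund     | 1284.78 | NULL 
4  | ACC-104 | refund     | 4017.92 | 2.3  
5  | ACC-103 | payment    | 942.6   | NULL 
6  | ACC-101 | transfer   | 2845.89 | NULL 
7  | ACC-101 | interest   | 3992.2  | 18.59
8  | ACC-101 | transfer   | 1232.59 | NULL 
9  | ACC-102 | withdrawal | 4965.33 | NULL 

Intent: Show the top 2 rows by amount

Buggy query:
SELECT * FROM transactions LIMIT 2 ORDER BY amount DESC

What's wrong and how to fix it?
Bug: ORDER BY cannot follow LIMIT; LIMIT is the final clause

Fix: Sort with ORDER BY, then apply LIMIT

Corrected query:
SELECT * FROM transactions ORDER BY amount DESC LIMIT 2

Result:
id | account | kind       | amount  | fee 
---+---------+------------+---------+-----
9  | ACC-102 | withdrawal | 4965.33 | NULL
4  | ACC-104 | refund     | 4017.92 | 2.3 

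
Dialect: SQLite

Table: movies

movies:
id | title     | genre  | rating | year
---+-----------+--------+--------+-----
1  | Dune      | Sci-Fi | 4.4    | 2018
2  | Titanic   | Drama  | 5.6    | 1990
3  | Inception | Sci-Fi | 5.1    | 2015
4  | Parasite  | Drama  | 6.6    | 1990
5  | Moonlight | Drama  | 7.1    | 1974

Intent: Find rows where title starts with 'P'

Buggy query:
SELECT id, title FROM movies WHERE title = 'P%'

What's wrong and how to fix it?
Bug: '=' compares the literal string including the % character; pattern matching needs LIKE

Fix: Replace '=' with LIKE so 'P%' is treated as a pattern

Corrected query:
SELECT id, title FROM movies WHERE title LIKE 'P%'

Result:
id | title   
---+---------
4  | Parasite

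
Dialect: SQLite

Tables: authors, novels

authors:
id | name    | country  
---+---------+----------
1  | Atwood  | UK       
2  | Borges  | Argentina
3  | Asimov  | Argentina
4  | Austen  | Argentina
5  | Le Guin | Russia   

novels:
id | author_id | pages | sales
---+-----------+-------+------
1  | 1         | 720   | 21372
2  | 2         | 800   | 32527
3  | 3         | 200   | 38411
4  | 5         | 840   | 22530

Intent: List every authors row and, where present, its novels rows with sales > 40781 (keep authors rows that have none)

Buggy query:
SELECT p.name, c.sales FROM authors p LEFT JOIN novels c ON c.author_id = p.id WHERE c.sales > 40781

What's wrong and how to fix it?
Bug: Filtering c.sales in WHERE discards the NULL rows produced by LEFT JOIN, turning it into an inner join

Fix: Move the right-table condition into the ON clause so unmatched parents are kept

Corrected query:
SELECT p.name, c.sales FROM authors p LEFT JOIN novels c ON c.author_id = p.id AND c.sales > 40781

Result:
name    | sales
--------+------
Atwood  | NULL 
Borges  | NULL 
Asimov  | NULL 
Austen  | NULL 
Le Guin | NULL 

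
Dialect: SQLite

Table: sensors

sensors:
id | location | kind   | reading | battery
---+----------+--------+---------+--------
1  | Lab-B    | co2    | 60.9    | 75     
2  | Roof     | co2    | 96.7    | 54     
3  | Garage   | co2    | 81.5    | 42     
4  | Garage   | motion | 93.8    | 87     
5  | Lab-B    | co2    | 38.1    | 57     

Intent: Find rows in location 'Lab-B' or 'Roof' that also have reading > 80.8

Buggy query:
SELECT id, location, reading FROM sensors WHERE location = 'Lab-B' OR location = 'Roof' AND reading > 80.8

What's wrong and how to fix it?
Bug: Without parentheses, AND is evaluated before OR, so the reading filter only applies to the 'Roof' branch

Fix: Group the OR with parentheses (or use IN), then AND the threshold

Corrected query:
SELECT id, location, reading FROM sensors WHERE (location = 'Lab-B' OR location = 'Roof') AND reading > 80.8

Result:
id | location | reading
---+----------+--------
2  | Roof     | 96.7   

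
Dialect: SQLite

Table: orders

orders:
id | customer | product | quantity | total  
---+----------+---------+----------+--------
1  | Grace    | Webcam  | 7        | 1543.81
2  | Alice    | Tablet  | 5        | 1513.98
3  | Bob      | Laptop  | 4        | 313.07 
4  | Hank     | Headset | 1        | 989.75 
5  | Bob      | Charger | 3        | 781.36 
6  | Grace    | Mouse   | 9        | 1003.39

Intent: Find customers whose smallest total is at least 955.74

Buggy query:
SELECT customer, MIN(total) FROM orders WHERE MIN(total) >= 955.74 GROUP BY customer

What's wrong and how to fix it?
Bug: MIN() in WHERE is a misuse of aggregate

Fix: Replace WHERE with HAVING after the GROUP BY

Corrected query:
SELECT customer, MIN(total) FROM orders GROUP BY customer HAVING MIN(total) >= 955.74

Result:
customer | MIN(total)
---------+-----------
Alice    | 1513.98   
Grace    | 1003.39   
Hank     | 989.75    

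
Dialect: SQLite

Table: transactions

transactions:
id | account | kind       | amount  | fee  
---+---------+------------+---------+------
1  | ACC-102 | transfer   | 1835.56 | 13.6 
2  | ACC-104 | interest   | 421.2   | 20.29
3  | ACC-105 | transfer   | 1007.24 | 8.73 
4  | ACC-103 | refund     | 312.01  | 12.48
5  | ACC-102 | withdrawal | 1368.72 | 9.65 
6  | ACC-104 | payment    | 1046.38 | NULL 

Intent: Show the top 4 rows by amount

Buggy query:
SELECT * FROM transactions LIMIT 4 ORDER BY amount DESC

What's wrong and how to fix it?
Bug: ORDER BY cannot follow LIMIT; LIMIT is the final clause

Fix: Sort with ORDER BY, then apply LIMIT

Corrected query:
SELECT * FROM transactions ORDER BY amount DESC LIMIT 4

Result:
id | account | kind       | amount  | fee 
---+---------+------------+---------+-----
1  | ACC-102 | transfer   | 1835.56 | 13.6
5  | ACC-102 | withdrawal | 1368.72 | 9.65
6  | ACC-104 | payment    | 1046.38 | NULL
3  | ACC-105 | transfer   | 1007.24 | 8.73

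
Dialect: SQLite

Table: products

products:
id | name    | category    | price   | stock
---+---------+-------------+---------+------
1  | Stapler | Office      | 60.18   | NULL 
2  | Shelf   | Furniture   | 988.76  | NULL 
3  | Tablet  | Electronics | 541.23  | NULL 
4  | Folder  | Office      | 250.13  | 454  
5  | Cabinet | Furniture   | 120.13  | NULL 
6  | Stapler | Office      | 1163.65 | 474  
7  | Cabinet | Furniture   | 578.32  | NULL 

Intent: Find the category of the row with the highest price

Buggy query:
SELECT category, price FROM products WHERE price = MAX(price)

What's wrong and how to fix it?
Bug: MAX(price) is an aggregate and cannot be used directly in WHERE

Fix: Wrap MAX in a scalar subquery so WHERE compares against a single value

Corrected query:
SELECT category, price FROM products WHERE price = (SELECT MAX(price) FROM products)

Result:
category | price  
---------+--------
Office   | 1163.65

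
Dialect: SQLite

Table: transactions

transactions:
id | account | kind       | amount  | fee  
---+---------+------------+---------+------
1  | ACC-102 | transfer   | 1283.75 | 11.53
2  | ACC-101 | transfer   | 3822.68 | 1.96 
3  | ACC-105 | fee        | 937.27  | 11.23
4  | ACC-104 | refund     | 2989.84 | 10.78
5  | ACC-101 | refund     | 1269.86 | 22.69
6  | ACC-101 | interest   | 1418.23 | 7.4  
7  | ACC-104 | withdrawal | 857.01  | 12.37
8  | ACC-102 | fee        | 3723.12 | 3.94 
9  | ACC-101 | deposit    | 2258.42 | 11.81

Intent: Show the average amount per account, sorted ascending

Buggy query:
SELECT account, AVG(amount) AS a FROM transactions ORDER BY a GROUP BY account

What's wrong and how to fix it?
Bug: ORDER BY appears before GROUP BY; SQL clause order requires GROUP BY first

Fix: Reorder: SELECT … FROM … GROUP BY … ORDER BY …

Corrected query:
SELECT account, AVG(amount) AS a FROM transactions GROUP BY account ORDER BY a

Result:
account | a        
--------+----------
ACC-105 | 937.27   
ACC-104 | 1923.425 
ACC-101 | 2192.2975
ACC-102 | 2503.435 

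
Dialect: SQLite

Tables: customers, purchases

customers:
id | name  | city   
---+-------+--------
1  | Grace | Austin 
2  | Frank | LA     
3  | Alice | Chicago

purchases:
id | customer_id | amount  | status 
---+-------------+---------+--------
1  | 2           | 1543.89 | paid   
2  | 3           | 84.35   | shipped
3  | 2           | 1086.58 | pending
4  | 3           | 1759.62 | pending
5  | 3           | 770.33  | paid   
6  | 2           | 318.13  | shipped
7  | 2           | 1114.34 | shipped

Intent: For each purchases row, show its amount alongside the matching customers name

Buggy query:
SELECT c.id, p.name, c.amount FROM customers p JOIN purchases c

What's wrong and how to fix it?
Bug: JOIN with no ON clause produces a cartesian product; every purchases row pairs with every customers row

Fix: Specify the join condition linking the foreign key to the parent id

Corrected query:
SELECT c.id, p.name, c.amount FROM customers p JOIN purchases c ON c.customer_id = p.id

Result:
id | name  | amount 
---+-------+--------
1  | Frank | 1543.89
2  | Alice | 84.35  
3  | Frank | 1086.58
4  | Alice | 1759.62
5  | Alice | 770.33 
6  | Frank | 318.13 
7  | Frank | 1114.34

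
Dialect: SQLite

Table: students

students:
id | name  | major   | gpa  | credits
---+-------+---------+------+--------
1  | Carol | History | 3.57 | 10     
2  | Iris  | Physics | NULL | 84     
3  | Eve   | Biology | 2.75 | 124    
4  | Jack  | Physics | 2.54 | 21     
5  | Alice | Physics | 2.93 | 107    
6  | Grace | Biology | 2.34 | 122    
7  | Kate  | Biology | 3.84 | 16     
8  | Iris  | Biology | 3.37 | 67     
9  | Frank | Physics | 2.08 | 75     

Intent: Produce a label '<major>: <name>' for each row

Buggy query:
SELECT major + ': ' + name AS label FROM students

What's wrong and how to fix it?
Bug: SQLite uses || for string concatenation; + coerces text to numbers (yielding 0)

Fix: Use the || operator for string concatenation

Corrected query:
SELECT major || ': ' || name AS label FROM students

Result:
label         
--------------
History: Carol
Physics: Iris 
Biology: Eve  
Physics: Jack 
Physics: Alice
Biology: Grace
Biology: Kate 
Biology: Iris 
Physics: Frank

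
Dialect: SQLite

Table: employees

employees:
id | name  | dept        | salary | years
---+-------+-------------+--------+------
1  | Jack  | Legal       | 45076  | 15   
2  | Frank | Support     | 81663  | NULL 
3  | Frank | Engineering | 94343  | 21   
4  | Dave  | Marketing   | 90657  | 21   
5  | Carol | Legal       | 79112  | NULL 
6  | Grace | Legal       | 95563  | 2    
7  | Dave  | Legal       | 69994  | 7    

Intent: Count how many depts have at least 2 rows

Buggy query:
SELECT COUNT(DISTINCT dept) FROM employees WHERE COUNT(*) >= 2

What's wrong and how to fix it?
Bug: COUNT(*) cannot appear in WHERE; the per-group count doesn't exist yet

Fix: Use a subquery that GROUPs and filters with HAVING, then count its rows

Corrected query:
SELECT COUNT(*) FROM (SELECT dept FROM employees GROUP BY dept HAVING COUNT(*) >= 2)

Result:
COUNT(*)
--------
1       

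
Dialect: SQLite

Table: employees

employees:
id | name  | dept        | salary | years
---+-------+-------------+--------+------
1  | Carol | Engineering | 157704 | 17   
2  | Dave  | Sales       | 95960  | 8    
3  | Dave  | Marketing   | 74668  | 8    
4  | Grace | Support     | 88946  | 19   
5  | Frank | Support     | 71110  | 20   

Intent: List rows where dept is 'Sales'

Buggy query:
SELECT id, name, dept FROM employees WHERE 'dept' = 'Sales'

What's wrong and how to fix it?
Bug: Single quotes denote string literals in SQL; the column name is being compared as a constant string

Fix: Remove the quotes around the column name (or use double quotes for an identifier)

Corrected query:
SELECT id, name, dept FROM employees WHERE dept = 'Sales'

Result:
id | name | dept 
---+------+------
2  | Dave | Sales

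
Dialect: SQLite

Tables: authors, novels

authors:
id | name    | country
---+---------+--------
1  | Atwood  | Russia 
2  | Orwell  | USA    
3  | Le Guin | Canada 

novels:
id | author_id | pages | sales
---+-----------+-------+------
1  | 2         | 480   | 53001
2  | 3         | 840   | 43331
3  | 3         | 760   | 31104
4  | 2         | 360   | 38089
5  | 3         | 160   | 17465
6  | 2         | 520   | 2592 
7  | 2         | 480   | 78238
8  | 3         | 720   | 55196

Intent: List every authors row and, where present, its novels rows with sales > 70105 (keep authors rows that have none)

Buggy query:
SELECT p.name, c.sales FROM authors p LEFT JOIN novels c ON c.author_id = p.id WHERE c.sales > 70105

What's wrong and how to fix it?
Bug: A WHERE condition on the right-hand table after LEFT JOIN drops unmatched parents

Fix: Put 'c.sales > 70105' in the JOIN's ON clause instead of WHERE

Corrected query:
SELECT p.name, c.sales FROM authors p LEFT JOIN novels c ON c.author_id = p.id AND c.sales > 70105

Result:
name    | sales
--------+------
Atwood  | NULL 
Orwell  | 78238
Le Guin | NULL 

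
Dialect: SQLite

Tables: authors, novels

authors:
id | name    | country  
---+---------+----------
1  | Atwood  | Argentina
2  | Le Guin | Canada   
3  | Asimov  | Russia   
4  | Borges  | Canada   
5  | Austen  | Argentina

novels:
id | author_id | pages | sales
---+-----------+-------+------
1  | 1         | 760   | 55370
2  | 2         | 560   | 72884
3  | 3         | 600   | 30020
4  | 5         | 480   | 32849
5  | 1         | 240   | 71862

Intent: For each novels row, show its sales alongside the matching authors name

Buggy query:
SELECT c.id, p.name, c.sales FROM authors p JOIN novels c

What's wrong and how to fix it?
Bug: Missing join condition: each novels row is matched to all authors rows instead of just its own

Fix: Specify the join condition linking the foreign key to the parent id

Corrected query:
SELECT c.id, p.name, c.sales FROM authors p JOIN novels c ON c.author_id = p.id

Result:
id | name    | sales
---+---------+------
1  | Atwood  | 55370
2  | Le Guin | 72884
3  | Asimov  | 30020
4  | Austen  | 32849
5  | Atwood  | 71862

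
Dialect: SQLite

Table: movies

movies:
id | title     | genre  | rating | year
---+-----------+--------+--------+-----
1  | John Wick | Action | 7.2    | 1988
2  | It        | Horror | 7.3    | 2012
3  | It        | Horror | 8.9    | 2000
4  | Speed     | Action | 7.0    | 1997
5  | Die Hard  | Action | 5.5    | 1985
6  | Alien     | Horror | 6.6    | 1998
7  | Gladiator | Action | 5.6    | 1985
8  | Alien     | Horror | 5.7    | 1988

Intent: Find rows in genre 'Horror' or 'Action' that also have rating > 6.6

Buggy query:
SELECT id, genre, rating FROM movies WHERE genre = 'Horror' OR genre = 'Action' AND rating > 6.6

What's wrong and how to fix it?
Bug: AND binds tighter than OR, so this parses as genre = 'Horror' OR (genre = 'Action' AND rating > 6.6)

Fix: Group the OR with parentheses (or use IN), then AND the threshold

Corrected query:
SELECT id, genre, rating FROM movies WHERE (genre = 'Horror' OR genre = 'Action') AND rating > 6.6

Result:
id | genre  | rating
---+--------+-------
1  | Action | 7.2   
2  | Horror | 7.3   
3  | Horror | 8.9   
4  | Action | 7     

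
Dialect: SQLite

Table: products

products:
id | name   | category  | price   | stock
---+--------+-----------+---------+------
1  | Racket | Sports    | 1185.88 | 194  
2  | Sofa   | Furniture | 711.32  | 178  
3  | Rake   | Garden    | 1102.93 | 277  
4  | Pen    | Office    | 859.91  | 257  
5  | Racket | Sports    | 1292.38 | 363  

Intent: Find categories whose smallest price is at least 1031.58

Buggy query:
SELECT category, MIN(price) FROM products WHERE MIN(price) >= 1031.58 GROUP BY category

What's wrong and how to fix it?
Bug: MIN() in WHERE is a misuse of aggregate

Fix: Use HAVING for the per-group MIN condition

Corrected query:
SELECT category, MIN(price) FROM products GROUP BY category HAVING MIN(price) >= 1031.58

Result:
category | MIN(price)
---------+-----------
Garden   | 1102.93   
Sports   | 1185.88   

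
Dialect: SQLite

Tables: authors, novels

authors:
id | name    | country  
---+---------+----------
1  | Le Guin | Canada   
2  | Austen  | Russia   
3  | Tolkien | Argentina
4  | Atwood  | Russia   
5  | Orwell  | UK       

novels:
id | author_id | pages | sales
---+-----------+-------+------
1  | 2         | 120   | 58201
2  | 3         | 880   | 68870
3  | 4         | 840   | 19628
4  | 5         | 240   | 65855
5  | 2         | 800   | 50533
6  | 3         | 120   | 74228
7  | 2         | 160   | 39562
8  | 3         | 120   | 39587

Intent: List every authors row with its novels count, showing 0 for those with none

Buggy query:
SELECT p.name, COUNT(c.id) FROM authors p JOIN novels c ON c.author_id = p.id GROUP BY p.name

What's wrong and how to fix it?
Bug: INNER JOIN drops authors rows that have no matching novels rows

Fix: Switch to LEFT JOIN to retain unmatched parent rows

Corrected query:
SELECT p.name, COUNT(c.id) FROM authors p LEFT JOIN novels c ON c.author_id = p.id GROUP BY p.name

Result:
name    | COUNT(c.id)
--------+------------
Atwood  | 1          
Austen  | 3          
Le Guin | 0          
Orwell  | 1          
Tolkien | 3          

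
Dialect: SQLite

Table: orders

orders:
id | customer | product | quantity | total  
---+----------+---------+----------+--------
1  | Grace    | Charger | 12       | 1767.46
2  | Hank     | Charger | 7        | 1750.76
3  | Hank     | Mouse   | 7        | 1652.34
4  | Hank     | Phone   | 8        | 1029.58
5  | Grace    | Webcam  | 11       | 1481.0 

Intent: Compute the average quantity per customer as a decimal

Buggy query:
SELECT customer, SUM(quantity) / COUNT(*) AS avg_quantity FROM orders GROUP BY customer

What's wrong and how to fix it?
Bug: Both operands are integers, so '/' performs integer division and truncates

Fix: Cast one side to REAL so the division keeps the fractional part

Corrected query:
SELECT customer, SUM(quantity) * 1.0 / COUNT(*) AS avg_quantity FROM orders GROUP BY customer

Result:
customer | avg_quantity
---------+-------------
Grace    | 11.5        
Hank     | 7.333333    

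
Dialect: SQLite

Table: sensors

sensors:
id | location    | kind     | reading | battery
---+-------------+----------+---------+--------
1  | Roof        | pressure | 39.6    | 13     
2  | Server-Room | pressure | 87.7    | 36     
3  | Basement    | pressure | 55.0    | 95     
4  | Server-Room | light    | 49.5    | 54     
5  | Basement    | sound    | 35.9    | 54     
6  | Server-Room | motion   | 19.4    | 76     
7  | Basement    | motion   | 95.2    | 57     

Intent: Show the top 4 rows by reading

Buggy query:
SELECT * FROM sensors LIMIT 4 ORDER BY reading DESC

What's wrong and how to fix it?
Bug: ORDER BY cannot follow LIMIT; LIMIT is the final clause

Fix: Sort with ORDER BY, then apply LIMIT

Corrected query:
SELECT * FROM sensors ORDER BY reading DESC LIMIT 4

Result:
id | location    | kind     | reading | battery
---+-------------+----------+---------+--------
7  | Basement    | motion   | 95.2    | 57     
2  | Server-Room | pressure | 87.7    | 36     
3  | Basement    | pressure | 55      | 95     
4  | Server-Room | light    | 49.5    | 54     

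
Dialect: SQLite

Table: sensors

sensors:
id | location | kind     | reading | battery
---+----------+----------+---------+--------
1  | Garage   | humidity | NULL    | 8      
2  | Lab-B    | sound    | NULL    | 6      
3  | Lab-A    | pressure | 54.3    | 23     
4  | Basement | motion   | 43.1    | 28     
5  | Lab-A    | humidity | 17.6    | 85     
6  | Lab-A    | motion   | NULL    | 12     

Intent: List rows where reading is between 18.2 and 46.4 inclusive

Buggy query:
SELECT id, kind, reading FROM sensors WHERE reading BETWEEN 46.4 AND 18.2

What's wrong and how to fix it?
Bug: BETWEEN expects the lower bound first; with 46.4 AND 18.2 the range is empty

Fix: Swap the bounds so the smaller value comes first

Corrected query:
SELECT id, kind, reading FROM sensors WHERE reading BETWEEN 18.2 AND 46.4

Result:
id | kind   | reading
---+--------+--------
4  | motion | 43.1   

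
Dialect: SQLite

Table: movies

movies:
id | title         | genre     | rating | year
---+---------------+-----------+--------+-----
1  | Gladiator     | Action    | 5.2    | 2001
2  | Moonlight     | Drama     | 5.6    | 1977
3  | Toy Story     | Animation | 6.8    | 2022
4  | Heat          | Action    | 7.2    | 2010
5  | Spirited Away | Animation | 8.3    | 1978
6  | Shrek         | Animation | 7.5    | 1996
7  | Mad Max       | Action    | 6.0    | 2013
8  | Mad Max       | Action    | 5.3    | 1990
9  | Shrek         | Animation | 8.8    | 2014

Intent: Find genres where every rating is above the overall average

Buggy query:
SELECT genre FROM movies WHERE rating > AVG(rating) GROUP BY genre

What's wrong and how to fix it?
Bug: AVG() is an aggregate; it can't sit directly in WHERE

Fix: Compute the overall average in a scalar subquery and compare each group's MIN against it in HAVING

Corrected query:
SELECT genre FROM movies GROUP BY genre HAVING MIN(rating) > (SELECT AVG(rating) FROM movies)

Result:
genre    
---------
Animation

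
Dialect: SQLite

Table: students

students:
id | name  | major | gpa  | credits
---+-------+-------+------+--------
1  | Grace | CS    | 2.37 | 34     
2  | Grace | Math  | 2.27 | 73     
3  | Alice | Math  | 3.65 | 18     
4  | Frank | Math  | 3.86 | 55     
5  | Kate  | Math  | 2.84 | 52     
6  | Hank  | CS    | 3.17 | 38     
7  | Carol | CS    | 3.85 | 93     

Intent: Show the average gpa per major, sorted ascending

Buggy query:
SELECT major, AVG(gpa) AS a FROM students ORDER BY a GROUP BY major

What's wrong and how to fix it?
Bug: ORDER BY appears before GROUP BY; SQL clause order requires GROUP BY first

Fix: Move ORDER BY to the end, after GROUP BY

Corrected query:
SELECT major, AVG(gpa) AS a FROM students GROUP BY major ORDER BY a

Result:
major | a    
------+------
CS    | 3.13 
Math  | 3.155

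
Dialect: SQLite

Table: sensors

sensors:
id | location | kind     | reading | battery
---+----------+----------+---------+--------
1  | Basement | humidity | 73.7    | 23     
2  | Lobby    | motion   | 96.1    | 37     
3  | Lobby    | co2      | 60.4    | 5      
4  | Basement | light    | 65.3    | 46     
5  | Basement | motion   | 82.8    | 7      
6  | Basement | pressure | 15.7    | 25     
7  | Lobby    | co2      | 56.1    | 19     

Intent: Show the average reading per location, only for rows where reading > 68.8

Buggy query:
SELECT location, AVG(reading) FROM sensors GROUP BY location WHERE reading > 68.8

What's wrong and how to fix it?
Bug: WHERE cannot follow GROUP BY

Fix: Place WHERE between FROM and GROUP BY

Corrected query:
SELECT location, AVG(reading) FROM sensors WHERE reading > 68.8 GROUP BY location

Result:
location | AVG(reading)
---------+-------------
Basement | 78.25       
Lobby    | 96.1        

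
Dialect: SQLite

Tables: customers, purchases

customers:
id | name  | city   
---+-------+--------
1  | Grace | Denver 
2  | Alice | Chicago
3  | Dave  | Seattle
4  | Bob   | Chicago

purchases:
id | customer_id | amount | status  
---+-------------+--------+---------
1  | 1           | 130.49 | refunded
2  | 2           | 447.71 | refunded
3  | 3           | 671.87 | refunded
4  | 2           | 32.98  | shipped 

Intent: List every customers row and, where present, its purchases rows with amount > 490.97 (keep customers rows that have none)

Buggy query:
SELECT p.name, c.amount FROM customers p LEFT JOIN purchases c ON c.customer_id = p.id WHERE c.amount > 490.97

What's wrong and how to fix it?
Bug: Filtering c.amount in WHERE discards the NULL rows produced by LEFT JOIN, turning it into an inner join

Fix: Move the right-table condition into the ON clause so unmatched parents are kept

Corrected query:
SELECT p.name, c.amount FROM customers p LEFT JOIN purchases c ON c.customer_id = p.id AND c.amount > 490.97

Result:
name  | amount
------+-------
Grace | NULL  
Alice | NULL  
Dave  | 671.87
Bob   | NULL  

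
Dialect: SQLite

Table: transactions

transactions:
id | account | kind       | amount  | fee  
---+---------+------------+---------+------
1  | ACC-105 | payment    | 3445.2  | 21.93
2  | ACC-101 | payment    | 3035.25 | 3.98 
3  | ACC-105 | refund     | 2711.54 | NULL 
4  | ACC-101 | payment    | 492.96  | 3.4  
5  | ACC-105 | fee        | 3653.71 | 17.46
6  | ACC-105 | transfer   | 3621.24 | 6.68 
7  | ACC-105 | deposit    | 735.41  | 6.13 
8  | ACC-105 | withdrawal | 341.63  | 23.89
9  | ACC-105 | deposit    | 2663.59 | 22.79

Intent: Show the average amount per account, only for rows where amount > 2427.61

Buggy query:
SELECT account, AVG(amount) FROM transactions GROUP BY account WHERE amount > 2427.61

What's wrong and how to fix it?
Bug: WHERE cannot follow GROUP BY

Fix: Move the WHERE clause before GROUP BY

Corrected query:
SELECT account, AVG(amount) FROM transactions WHERE amount > 2427.61 GROUP BY account

Result:
account | AVG(amount)
--------+------------
ACC-101 | 3035.25    
ACC-105 | 3219.056   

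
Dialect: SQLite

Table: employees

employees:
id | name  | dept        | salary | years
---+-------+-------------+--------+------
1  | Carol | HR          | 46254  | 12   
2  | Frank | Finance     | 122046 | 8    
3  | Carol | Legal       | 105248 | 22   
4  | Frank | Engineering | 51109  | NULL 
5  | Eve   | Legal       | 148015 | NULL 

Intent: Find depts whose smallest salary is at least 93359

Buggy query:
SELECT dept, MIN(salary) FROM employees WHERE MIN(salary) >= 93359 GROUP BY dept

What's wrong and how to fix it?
Bug: Aggregates like MIN are computed per group after WHERE runs

Fix: Use HAVING for the per-group MIN condition

Corrected query:
SELECT dept, MIN(salary) FROM employees GROUP BY dept HAVING MIN(salary) >= 93359

Result:
dept    | MIN(salary)
--------+------------
Finance | 122046     
Legal   | 105248     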